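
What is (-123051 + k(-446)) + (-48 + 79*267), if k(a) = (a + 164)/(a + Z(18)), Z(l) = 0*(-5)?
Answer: -22747197/223 ≈ -1.0201e+5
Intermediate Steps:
Z(l) = 0
k(a) = (164 + a)/a (k(a) = (a + 164)/(a + 0) = (164 + a)/a)
(-123051 + k(-446)) + (-48 + 79*267) = (-123051 + (164 - 446)/(-446)) + (-48 + 79*267) = (-123051 - 1/446*(-282)) + (-48 + 21093) = (-123051 + 141/223) + 21045 = -27440232/223 + 21045 = -22747197/223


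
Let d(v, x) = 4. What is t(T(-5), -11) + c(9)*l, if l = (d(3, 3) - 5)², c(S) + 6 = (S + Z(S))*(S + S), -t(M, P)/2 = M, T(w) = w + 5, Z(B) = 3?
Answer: 210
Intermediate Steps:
T(w) = 5 + w
t(M, P) = -2*M
c(S) = -6 + 2*S*(3 + S) (c(S) = -6 + (S + 3)*(S + S) = -6 + (3 + S)*(2*S) = -6 + 2*S*(3 + S))
l = 1 (l = (4 - 5)² = (-1)² = 1)
t(T(-5), -11) + c(9)*l = -2*(5 - 5) + (-6 + 2*9² + 6*9)*1 = -2*0 + (-6 + 2*81 + 54)*1 = 0 + (-6 + 162 + 54)*1 = 0 + 210*1 = 0 + 210 = 210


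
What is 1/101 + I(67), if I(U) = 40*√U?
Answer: 1/101 + 40*√67 ≈ 327.42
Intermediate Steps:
1/101 + I(67) = 1/101 + 40*√67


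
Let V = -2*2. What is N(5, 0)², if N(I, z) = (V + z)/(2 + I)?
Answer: 16/49 ≈ 0.32653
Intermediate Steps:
V = -4
N(I, z) = (-4 + z)/(2 + I)
N(5, 0)² = ((-4 + 0)/(2 + 5))² = (-4/7)² = 16/49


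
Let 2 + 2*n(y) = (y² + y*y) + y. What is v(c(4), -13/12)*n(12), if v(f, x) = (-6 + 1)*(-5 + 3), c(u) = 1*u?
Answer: 1490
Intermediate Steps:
n(y) = -1 + y² + y/2 (n(y) = -1 + ((y² + y*y) + y)/2 = -1 + ((y² + y²) + y)/2 = -1 + (2*y² + y)/2 = -1 + (y + 2*y²)/2 = -1 + (y² + y/2) = -1 + y² + y/2)
c(u) = u
v(f, x) = 10 (v(f, x) = -5*(-2) = 10)
v(c(4), -13/12)*n(12) = 10*(-1 + 12² + (½)*12) = 10*(-1 + 144 + 6) = 10*149 = 1490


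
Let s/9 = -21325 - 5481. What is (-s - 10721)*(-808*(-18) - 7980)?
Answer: 1513218612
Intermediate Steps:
s = -241254 (s = 9*(-21325 - 5481) = 9*(-26806) = -241254)
(-s - 10721)*(-808*(-18) - 7980) = (-1*(-241254) - 10721)*(-808*(-18) - 7980) = (241254 - 10721)*(14544 - 7980) = 230533*6564 = 1513218612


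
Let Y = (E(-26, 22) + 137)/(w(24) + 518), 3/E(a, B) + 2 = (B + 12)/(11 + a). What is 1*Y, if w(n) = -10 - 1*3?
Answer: 8723/32320 ≈ 0.26989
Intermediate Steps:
w(n) = -13 (w(n) = -10 - 3 = -13)
E(a, B) = 3/(-2 + (12 + B)/(11 + a)) (E(a, B) = 3/(-2 + (B + 12)/(11 + a)) = 3/(-2 + (12 + B)/(11 + a)))
Y = 8723/32320 (Y = (3*(-11 - 1*(-26))/(10 - 1*22 + 2*(-26)) + 137)/(-13 + 518) = (3*(-11 + 26)/(10 - 22 - 52) + 137)/505 = (3*15/(-64) + 137)*(1/505) = (3*(-1/64)*15 + 137)*(1/505) = (-45/64 + 137)*(1/505) = (8723/64)*(1/505) = 8723/32320 ≈ 0.26989)
1*Y = 1*(8723/32320) = 8723/32320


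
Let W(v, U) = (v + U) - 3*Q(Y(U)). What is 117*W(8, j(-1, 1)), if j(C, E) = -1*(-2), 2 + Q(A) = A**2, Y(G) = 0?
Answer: 1872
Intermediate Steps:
Q(A) = -2 + A**2
j(C, E) = 2
W(v, U) = 6 + U + v (W(v, U) = (v + U) - 3*(-2 + 0**2) = (U + v) - 3*(-2 + 0) = (U + v) - 3*(-2) = (U + v) + 6 = 6 + U + v)
117*W(8, j(-1, 1)) = 117*(6 + 2 + 8) = 117*16 = 1872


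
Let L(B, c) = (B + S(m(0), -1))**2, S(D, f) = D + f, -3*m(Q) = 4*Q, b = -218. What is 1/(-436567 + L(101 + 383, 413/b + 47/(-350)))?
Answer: -1/203278 ≈ -4.9194e-6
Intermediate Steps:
m(Q) = -4*Q/3
L(B, c) = (-1 + B)**2 (L(B, c) = (B + (-4/3*0 - 1))**2 = (B + (0 - 1))**2 = (B - 1)**2 = (-1 + B)**2)
1/(-436567 + L(101 + 383, 413/b + 47/(-350))) = 1/(-436567 + (-1 + (101 + 383))**2) = 1/(-436567 + (-1 + 484)**2) = 1/(-436567 + 483**2) = 1/(-436567 + 233289) = 1/(-203278) = -1/203278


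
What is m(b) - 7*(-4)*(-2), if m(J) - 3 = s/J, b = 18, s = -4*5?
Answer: -487/9 ≈ -54.111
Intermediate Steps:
s = -20
m(J) = 3 - 20/J
m(b) - 7*(-4)*(-2) = (3 - 20/18) - 7*(-4)*(-2) = (3 - 20*1/18) - (-28)*(-2) = (3 - 10/9) - 1*56 = 17/9 - 56 = -487/9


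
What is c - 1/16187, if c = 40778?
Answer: 660073485/16187 ≈ 40778.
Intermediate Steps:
c - 1/16187 = 40778 - 1/16187 = 660073485/16187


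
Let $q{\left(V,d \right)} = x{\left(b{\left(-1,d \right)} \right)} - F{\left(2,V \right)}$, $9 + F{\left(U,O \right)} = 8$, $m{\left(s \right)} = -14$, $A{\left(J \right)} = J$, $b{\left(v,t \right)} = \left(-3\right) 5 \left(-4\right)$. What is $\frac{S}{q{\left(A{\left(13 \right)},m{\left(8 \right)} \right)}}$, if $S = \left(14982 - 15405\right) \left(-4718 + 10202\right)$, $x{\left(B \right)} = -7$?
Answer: $386622$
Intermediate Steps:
$b{\left(v,t \right)} = 60$ ($b{\left(v,t \right)} = \left(-15\right) \left(-4\right) = 60$)
$F{\left(U,O \right)} = -1$ ($F{\left(U,O \right)} = -9 + 8 = -1$)
$S = -2319732$ ($S = \left(-423\right) 5484 = -2319732$)
$q{\left(V,d \right)} = -6$ ($q{\left(V,d \right)} = -7 - -1 = -7 + 1 = -6$)
$\frac{S}{q{\left(A{\left(13 \right)},m{\left(8 \right)} \right)}} = - \frac{2319732}{-6} = \left(-2319732\right) \left(- \frac{1}{6}\right) = 386622$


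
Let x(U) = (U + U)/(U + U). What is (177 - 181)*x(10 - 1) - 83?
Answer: -87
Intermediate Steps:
x(U) = 1 (x(U) = (2*U)/((2*U)) = (2*U)*(1/(2*U)) = 1)
(177 - 181)*x(10 - 1) - 83 = (177 - 181)*1 - 83 = -4*1 - 83 = -4 - 83 = -87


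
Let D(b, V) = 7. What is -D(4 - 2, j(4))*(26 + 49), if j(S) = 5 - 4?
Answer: -525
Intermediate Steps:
j(S) = 1
-D(4 - 2, j(4))*(26 + 49) = -7*(26 + 49) = -7*75 = -1*525 = -525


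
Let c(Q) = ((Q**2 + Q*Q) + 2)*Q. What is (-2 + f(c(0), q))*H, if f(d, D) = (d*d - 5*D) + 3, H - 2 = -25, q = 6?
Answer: 667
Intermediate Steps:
H = -23 (H = 2 - 25 = -23)
c(Q) = Q*(2 + 2*Q**2) (c(Q) = ((Q**2 + Q**2) + 2)*Q = (2*Q**2 + 2)*Q = (2 + 2*Q**2)*Q = Q*(2 + 2*Q**2))
f(d, D) = 3 + d**2 - 5*D (f(d, D) = (d**2 - 5*D) + 3 = 3 + d**2 - 5*D)
(-2 + f(c(0), q))*H = (-2 + (3 + (2*0*(1 + 0**2))**2 - 5*6))*(-23) = (-2 + (3 + (2*0*(1 + 0))**2 - 30))*(-23) = (-2 + (3 + (2*0*1)**2 - 30))*(-23) = (-2 + (3 + 0**2 - 30))*(-23) = (-2 + (3 + 0 - 30))*(-23) = (-2 - 27)*(-23) = -29*(-23) = 667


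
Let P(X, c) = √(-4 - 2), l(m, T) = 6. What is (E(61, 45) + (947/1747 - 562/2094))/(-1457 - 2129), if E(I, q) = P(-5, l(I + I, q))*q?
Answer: -250301/3279592437 - 45*I*√6/3586 ≈ -7.6321e-5 - 0.030738*I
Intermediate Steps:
P(X, c) = I*√6 (P(X, c) = √(-6) = I*√6)
E(I, q) = I*q*√6 (E(I, q) = (I*√6)*q = I*q*√6)
(E(61, 45) + (947/1747 - 562/2094))/(-1457 - 2129) = (I*45*√6 + (947/1747 - 562/2094))/(-1457 - 2129) = (45*I*√6 + (947*(1/1747) - 562*1/2094))/(-3586) = (45*I*√6 + (947/1747 - 281/1047))*(-1/3586) = (45*I*√6 + 500602/1829109)*(-1/3586) = (500602/1829109 + 45*I*√6)*(-1/3586) = -250301/3279592437 - 45*I*√6/3586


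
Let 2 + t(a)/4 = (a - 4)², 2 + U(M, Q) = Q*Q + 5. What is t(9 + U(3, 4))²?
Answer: 5271616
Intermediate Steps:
U(M, Q) = 3 + Q² (U(M, Q) = -2 + (Q*Q + 5) = -2 + (Q² + 5) = -2 + (5 + Q²) = 3 + Q²)
t(a) = -8 + 4*(-4 + a)² (t(a) = -8 + 4*(a - 4)² = -8 + 4*(-4 + a)²)
t(9 + U(3, 4))² = (-8 + 4*(-4 + (9 + (3 + 4²)))²)² = (-8 + 4*(-4 + (9 + (3 + 16)))²)² = (-8 + 4*(-4 + (9 + 19))²)² = (-8 + 4*(-4 + 28)²)² = (-8 + 4*24²)² = (-8 + 4*576)² = (-8 + 2304)² = 2296² = 5271616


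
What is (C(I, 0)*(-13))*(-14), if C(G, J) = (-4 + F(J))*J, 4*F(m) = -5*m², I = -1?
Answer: 0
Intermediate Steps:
F(m) = -5*m²/4 (F(m) = (-5*m²)/4 = -5*m²/4)
C(G, J) = J*(-4 - 5*J²/4) (C(G, J) = (-4 - 5*J²/4)*J = J*(-4 - 5*J²/4))
(C(I, 0)*(-13))*(-14) = (-¼*0*(16 + 5*0²)*(-13))*(-14) = (-¼*0*(16 + 5*0)*(-13))*(-14) = (-¼*0*(16 + 0)*(-13))*(-14) = (-¼*0*16*(-13))*(-14) = (0*(-13))*(-14) = 0*(-14) = 0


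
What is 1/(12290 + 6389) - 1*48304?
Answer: -902270415/18679 ≈ -48304.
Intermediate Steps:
1/(12290 + 6389) - 1*48304 = 1/18679 - 48304 = -902270415/18679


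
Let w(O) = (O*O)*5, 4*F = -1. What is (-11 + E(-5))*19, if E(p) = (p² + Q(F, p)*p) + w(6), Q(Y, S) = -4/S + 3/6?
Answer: 7125/2 ≈ 3562.5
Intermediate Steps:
F = -¼ (F = (¼)*(-1) = -¼ ≈ -0.25000)
w(O) = 5*O² (w(O) = O²*5 = 5*O²)
Q(Y, S) = ½ - 4/S (Q(Y, S) = -4/S + 3*(⅙) = -4/S + ½ = ½ - 4/S)
E(p) = 176 + p² + p/2 (E(p) = (p² + ((-8 + p)/(2*p))*p) + 5*6² = (p² + (-4 + p/2)) + 5*36 = (-4 + p² + p/2) + 180 = 176 + p² + p/2)
(-11 + E(-5))*19 = (-11 + (176 + (-5)² + (½)*(-5)))*19 = (-11 + (176 + 25 - 5/2))*19 = (-11 + 397/2)*19 = (375/2)*19 = 7125/2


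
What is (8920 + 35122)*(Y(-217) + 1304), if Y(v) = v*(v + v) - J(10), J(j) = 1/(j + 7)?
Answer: 71488666106/17 ≈ 4.2052e+9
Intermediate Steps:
J(j) = 1/(7 + j)
Y(v) = -1/17 + 2*v**2 (Y(v) = v*(v + v) - 1/(7 + 10) = v*(2*v) - 1/17 = 2*v**2 - 1*1/17 = 2*v**2 - 1/17 = -1/17 + 2*v**2)
(8920 + 35122)*(Y(-217) + 1304) = (8920 + 35122)*((-1/17 + 2*(-217)**2) + 1304) = 44042*((-1/17 + 2*47089) + 1304) = 44042*((-1/17 + 94178) + 1304) = 44042*(1601025/17 + 1304) = 44042*(1623193/17) = 71488666106/17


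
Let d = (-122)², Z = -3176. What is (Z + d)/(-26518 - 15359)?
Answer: -11708/41877 ≈ -0.27958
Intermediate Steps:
d = 14884
(Z + d)/(-26518 - 15359) = (-3176 + 14884)/(-26518 - 15359) = 11708/(-41877) = 11708*(-1/41877) = -11708/41877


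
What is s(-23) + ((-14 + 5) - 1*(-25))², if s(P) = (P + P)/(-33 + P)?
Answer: 7191/28 ≈ 256.82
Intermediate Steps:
s(P) = 2*P/(-33 + P) (s(P) = (2*P)/(-33 + P) = 2*P/(-33 + P))
s(-23) + ((-14 + 5) - 1*(-25))² = 2*(-23)/(-33 - 23) + ((-14 + 5) - 1*(-25))² = 2*(-23)/(-56) + (-9 + 25)² = 2*(-23)*(-1/56) + 16² = 23/28 + 256 = 7191/28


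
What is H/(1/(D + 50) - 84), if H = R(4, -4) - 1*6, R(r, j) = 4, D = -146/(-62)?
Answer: 3246/136301 ≈ 0.023815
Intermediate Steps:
D = 73/31 (D = -146*(-1/62) = 73/31 ≈ 2.3548)
H = -2 (H = 4 - 1*6 = 4 - 6 = -2)
H/(1/(D + 50) - 84) = -2/(1/(73/31 + 50) - 84) = -2/(1/(1623/31) - 84) = -2/(31/1623 - 84) = -2/(-136301/1623) = -1623/136301*(-2) = 3246/136301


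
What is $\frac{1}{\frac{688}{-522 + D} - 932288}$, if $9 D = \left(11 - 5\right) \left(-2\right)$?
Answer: $- \frac{785}{731847112} \approx -1.0726 \cdot 10^{-6}$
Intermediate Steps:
$D = - \frac{4}{3}$ ($D = \frac{\left(11 - 5\right) \left(-2\right)}{9} = \frac{6 \left(-2\right)}{9} = \frac{1}{9} \left(-12\right) = - \frac{4}{3} \approx -1.3333$)
$\frac{1}{\frac{688}{-522 + D} - 932288} = \frac{1}{\frac{688}{-522 - \frac{4}{3}} - 932288} = \frac{1}{\frac{688}{- \frac{1570}{3}} - 932288} = \frac{1}{688 \left(- \frac{3}{1570}\right) - 932288} = \frac{1}{- \frac{1032}{785} - 932288} = \frac{1}{- \frac{731847112}{785}} = - \frac{785}{731847112}$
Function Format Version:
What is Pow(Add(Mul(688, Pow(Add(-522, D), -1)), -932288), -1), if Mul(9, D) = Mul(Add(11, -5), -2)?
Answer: Rational(-785, 731847112) ≈ -1.0726e-6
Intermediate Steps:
D = Rational(-4, 3) (D = Mul(Rational(1, 9), Mul(Add(11, -5), -2)) = Mul(Rational(1, 9), Mul(6, -2)) = Mul(Rational(1, 9), -12) = Rational(-4, 3) ≈ -1.3333)
Pow(Add(Mul(688, Pow(Add(-522, D), -1)), -932288), -1) = Pow(Add(Mul(688, Pow(Add(-522, Rational(-4, 3)), -1)), -932288), -1) = Pow(Add(Mul(688, Pow(Rational(-1570, 3), -1)), -932288), -1) = Pow(Add(Mul(688, Rational(-3, 1570)), -932288), -1) = Pow(Add(Rational(-1032, 785), -932288), -1) = Pow(Rational(-731847112, 785), -1) = Rational(-785, 731847112)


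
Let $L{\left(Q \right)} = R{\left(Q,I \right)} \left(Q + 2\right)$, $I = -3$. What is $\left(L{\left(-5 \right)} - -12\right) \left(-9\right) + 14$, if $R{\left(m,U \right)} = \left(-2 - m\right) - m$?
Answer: $122$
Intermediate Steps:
$R{\left(m,U \right)} = -2 - 2 m$
$L{\left(Q \right)} = \left(-2 - 2 Q\right) \left(2 + Q\right)$ ($L{\left(Q \right)} = \left(-2 - 2 Q\right) \left(Q + 2\right) = \left(-2 - 2 Q\right) \left(2 + Q\right)$)
$\left(L{\left(-5 \right)} - -12\right) \left(-9\right) + 14 = \left(- 2 \left(1 - 5\right) \left(2 - 5\right) - -12\right) \left(-9\right) + 14 = \left(\left(-2\right) \left(-4\right) \left(-3\right) + 12\right) \left(-9\right) + 14 = \left(-24 + 12\right) \left(-9\right) + 14 = \left(-12\right) \left(-9\right) + 14 = 108 + 14 = 122$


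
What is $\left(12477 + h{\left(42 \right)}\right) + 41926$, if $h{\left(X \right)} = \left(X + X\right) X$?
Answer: $57931$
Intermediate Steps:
$h{\left(X \right)} = 2 X^{2}$ ($h{\left(X \right)} = 2 X X = 2 X^{2}$)
$\left(12477 + h{\left(42 \right)}\right) + 41926 = \left(12477 + 2 \cdot 42^{2}\right) + 41926 = \left(12477 + 2 \cdot 1764\right) + 41926 = \left(12477 + 3528\right) + 41926 = 16005 + 41926 = 57931$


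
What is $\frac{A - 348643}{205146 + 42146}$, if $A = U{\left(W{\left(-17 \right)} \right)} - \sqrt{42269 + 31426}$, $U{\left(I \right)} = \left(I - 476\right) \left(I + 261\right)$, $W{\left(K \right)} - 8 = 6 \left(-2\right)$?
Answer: $- \frac{472003}{247292} - \frac{17 \sqrt{255}}{247292} \approx -1.9098$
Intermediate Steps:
$W{\left(K \right)} = -4$ ($W{\left(K \right)} = 8 + 6 \left(-2\right) = 8 - 12 = -4$)
$U{\left(I \right)} = \left(-476 + I\right) \left(261 + I\right)$
$A = -123360 - 17 \sqrt{255}$ ($A = \left(-124236 + \left(-4\right)^{2} - -860\right) - \sqrt{42269 + 31426} = \left(-124236 + 16 + 860\right) - \sqrt{73695} = -123360 - 17 \sqrt{255} \approx -1.2363 \cdot 10^{5}$)
$\frac{A - 348643}{205146 + 42146} = \frac{\left(-123360 - 17 \sqrt{255}\right) - 348643}{205146 + 42146} = \frac{-472003 - 17 \sqrt{255}}{247292} = \left(-472003 - 17 \sqrt{255}\right) \frac{1}{247292} = - \frac{472003}{247292} - \frac{17 \sqrt{255}}{247292}$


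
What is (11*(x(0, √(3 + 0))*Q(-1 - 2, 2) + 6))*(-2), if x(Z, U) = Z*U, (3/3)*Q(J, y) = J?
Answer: -132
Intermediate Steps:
Q(J, y) = J
x(Z, U) = U*Z
(11*(x(0, √(3 + 0))*Q(-1 - 2, 2) + 6))*(-2) = (11*((√(3 + 0)*0)*(-1 - 2) + 6))*(-2) = (11*((√3*0)*(-3) + 6))*(-2) = (11*(0*(-3) + 6))*(-2) = (11*(0 + 6))*(-2) = (11*6)*(-2) = 66*(-2) = -132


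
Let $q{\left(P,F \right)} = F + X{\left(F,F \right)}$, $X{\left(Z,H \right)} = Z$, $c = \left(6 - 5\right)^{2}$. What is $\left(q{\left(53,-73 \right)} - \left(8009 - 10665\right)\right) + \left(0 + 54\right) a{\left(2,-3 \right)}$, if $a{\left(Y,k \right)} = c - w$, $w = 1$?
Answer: $2510$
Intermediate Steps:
$c = 1$ ($c = 1^{2} = 1$)
$a{\left(Y,k \right)} = 0$ ($a{\left(Y,k \right)} = 1 - 1 = 0$)
$q{\left(P,F \right)} = 2 F$ ($q{\left(P,F \right)} = F + F = 2 F$)
$\left(q{\left(53,-73 \right)} - \left(8009 - 10665\right)\right) + \left(0 + 54\right) a{\left(2,-3 \right)} = \left(2 \left(-73\right) - \left(8009 - 10665\right)\right) + \left(0 + 54\right) 0 = \left(-146 - \left(8009 - 10665\right)\right) + 54 \cdot 0 = \left(-146 - -2656\right) + 0 = \left(-146 + 2656\right) + 0 = 2510 + 0 = 2510$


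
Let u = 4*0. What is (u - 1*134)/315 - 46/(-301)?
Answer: -3692/13545 ≈ -0.27257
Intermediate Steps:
u = 0
(u - 1*134)/315 - 46/(-301) = (0 - 1*134)/315 - 46/(-301) = (0 - 134)*(1/315) - 46*(-1/301) = -134*1/315 + 46/301 = -134/315 + 46/301 = -3692/13545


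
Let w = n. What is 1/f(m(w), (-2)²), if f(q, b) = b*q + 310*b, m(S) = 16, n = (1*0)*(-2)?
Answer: 1/1304 ≈ 0.00076687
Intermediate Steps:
n = 0 (n = 0*(-2) = 0)
w = 0
f(q, b) = 310*b + b*q
1/f(m(w), (-2)²) = 1/((-2)²*(310 + 16)) = 1/(4*326) = 1/1304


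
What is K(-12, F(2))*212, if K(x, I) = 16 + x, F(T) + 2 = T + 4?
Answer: 848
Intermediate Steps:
F(T) = 2 + T (F(T) = -2 + (T + 4) = -2 + (4 + T) = 2 + T)
K(-12, F(2))*212 = (16 - 12)*212 = 4*212 = 848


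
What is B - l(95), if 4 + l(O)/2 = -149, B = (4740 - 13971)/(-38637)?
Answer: 3944051/12879 ≈ 306.24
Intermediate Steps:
B = 3077/12879 (B = -9231*(-1/38637) = 3077/12879 ≈ 0.23892)
l(O) = -306 (l(O) = -8 + 2*(-149) = -8 - 298 = -306)
B - l(95) = 3077/12879 - 1*(-306) = 3077/12879 + 306 = 3944051/12879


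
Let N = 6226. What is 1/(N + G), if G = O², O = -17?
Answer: 1/6515 ≈ 0.00015349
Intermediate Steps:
G = 289 (G = (-17)² = 289)
1/(N + G) = 1/(6226 + 289) = 1/6515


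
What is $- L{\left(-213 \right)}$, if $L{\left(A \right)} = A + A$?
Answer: $426$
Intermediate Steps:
$L{\left(A \right)} = 2 A$
$- L{\left(-213 \right)} = - 2 \left(-213\right) = \left(-1\right) \left(-426\right) = 426$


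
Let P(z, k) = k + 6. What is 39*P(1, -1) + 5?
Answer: 200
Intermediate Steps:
P(z, k) = 6 + k
39*P(1, -1) + 5 = 39*(6 - 1) + 5 = 39*5 + 5 = 195 + 5 = 200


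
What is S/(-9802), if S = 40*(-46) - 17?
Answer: 1857/9802 ≈ 0.18945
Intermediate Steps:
S = -1857 (S = -1840 - 17 = -1857)
S/(-9802) = -1857/(-9802) = -1857*(-1/9802) = 1857/9802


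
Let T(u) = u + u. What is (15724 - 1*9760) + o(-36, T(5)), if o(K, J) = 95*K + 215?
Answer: 2759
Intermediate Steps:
T(u) = 2*u
o(K, J) = 215 + 95*K
(15724 - 1*9760) + o(-36, T(5)) = (15724 - 1*9760) + (215 + 95*(-36)) = (15724 - 9760) + (215 - 3420) = 5964 - 3205 = 2759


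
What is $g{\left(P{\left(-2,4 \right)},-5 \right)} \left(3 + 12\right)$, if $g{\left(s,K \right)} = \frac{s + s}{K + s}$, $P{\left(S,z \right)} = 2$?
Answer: $-20$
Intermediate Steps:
$g{\left(s,K \right)} = \frac{2 s}{K + s}$
$g{\left(P{\left(-2,4 \right)},-5 \right)} \left(3 + 12\right) = 2 \cdot 2 \frac{1}{-5 + 2} \left(3 + 12\right) = 2 \cdot 2 \frac{1}{-3} \cdot 15 = 2 \cdot 2 \left(- \frac{1}{3}\right) 15 = \left(- \frac{4}{3}\right) 15 = -20$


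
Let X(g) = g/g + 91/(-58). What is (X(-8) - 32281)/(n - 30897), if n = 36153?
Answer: -1872331/304848 ≈ -6.1419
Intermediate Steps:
X(g) = -33/58 (X(g) = 1 + 91*(-1/58) = 1 - 91/58 = -33/58)
(X(-8) - 32281)/(n - 30897) = (-33/58 - 32281)/(36153 - 30897) = -1872331/58/5256 = -1872331/58*1/5256 = -1872331/304848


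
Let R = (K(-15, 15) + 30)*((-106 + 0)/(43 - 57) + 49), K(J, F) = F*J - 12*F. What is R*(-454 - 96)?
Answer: 81675000/7 ≈ 1.1668e+7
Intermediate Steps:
K(J, F) = -12*F + F*J
R = -148500/7 (R = (15*(-12 - 15) + 30)*((-106 + 0)/(43 - 57) + 49) = (15*(-27) + 30)*(-106/(-14) + 49) = (-405 + 30)*(-106*(-1/14) + 49) = -375*(53/7 + 49) = -375*396/7 = -148500/7 ≈ -21214.)
R*(-454 - 96) = -148500*(-454 - 96)/7 = -148500/7*(-550) = 81675000/7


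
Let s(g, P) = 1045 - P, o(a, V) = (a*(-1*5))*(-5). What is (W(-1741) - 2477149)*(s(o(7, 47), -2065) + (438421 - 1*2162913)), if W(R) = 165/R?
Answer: 7423832681585268/1741 ≈ 4.2641e+12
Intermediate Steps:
o(a, V) = 25*a (o(a, V) = (a*(-5))*(-5) = -5*a*(-5) = 25*a)
(W(-1741) - 2477149)*(s(o(7, 47), -2065) + (438421 - 1*2162913)) = (165/(-1741) - 2477149)*((1045 - 1*(-2065)) + (438421 - 1*2162913)) = (165*(-1/1741) - 2477149)*((1045 + 2065) + (438421 - 2162913)) = (-165/1741 - 2477149)*(3110 - 1724492) = -4312716574/1741*(-1721382) = 7423832681585268/1741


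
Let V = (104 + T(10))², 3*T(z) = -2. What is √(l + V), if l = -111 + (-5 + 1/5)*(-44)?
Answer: √2425045/15 ≈ 103.82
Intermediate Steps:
T(z) = -⅔ (T(z) = (⅓)*(-2) = -⅔)
V = 96100/9 (V = (104 - ⅔)² = (310/3)² = 96100/9 ≈ 10678.)
l = 501/5 (l = -111 + (-5 + (⅕)*1)*(-44) = -111 + (-5 + ⅕)*(-44) = -111 - 24/5*(-44) = -111 + 1056/5 = 501/5 ≈ 100.20)
√(l + V) = √(501/5 + 96100/9) = √(485009/45) = √2425045/15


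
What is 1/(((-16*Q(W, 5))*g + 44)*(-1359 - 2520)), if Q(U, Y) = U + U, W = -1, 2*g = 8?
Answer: -1/667188 ≈ -1.4988e-6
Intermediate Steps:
g = 4 (g = (½)*8 = 4)
Q(U, Y) = 2*U
1/(((-16*Q(W, 5))*g + 44)*(-1359 - 2520)) = 1/((-32*(-1)*4 + 44)*(-1359 - 2520)) = 1/((-16*(-2)*4 + 44)*(-3879)) = 1/((32*4 + 44)*(-3879)) = 1/((128 + 44)*(-3879)) = 1/(172*(-3879)) = 1/(-667188) = -1/667188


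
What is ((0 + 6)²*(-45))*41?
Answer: -66420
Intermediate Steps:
((0 + 6)²*(-45))*41 = (6²*(-45))*41 = (36*(-45))*41 = -1620*41 = -66420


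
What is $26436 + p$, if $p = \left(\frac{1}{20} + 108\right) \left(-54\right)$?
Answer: $\frac{206013}{10} \approx 20601.0$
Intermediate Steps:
$p = - \frac{58347}{10}$ ($p = \left(\frac{1}{20} + 108\right) \left(-54\right) = \frac{2161}{20} \left(-54\right) = - \frac{58347}{10} \approx -5834.7$)
$26436 + p = 26436 - \frac{58347}{10} = \frac{206013}{10}$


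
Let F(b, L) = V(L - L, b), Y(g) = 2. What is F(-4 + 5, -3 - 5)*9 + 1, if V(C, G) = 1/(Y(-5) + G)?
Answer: 4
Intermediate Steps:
V(C, G) = 1/(2 + G)
F(b, L) = 1/(2 + b)
F(-4 + 5, -3 - 5)*9 + 1 = 9/(2 + (-4 + 5)) + 1 = 9/(2 + 1) + 1 = 9/3 + 1 = (⅓)*9 + 1 = 3 + 1 = 4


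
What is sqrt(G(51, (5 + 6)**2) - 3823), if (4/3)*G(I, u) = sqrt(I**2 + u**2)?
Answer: sqrt(-15292 + 3*sqrt(17242))/2 ≈ 61.029*I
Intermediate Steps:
G(I, u) = 3*sqrt(I**2 + u**2)/4
sqrt(G(51, (5 + 6)**2) - 3823) = sqrt(3*sqrt(51**2 + ((5 + 6)**2)**2)/4 - 3823) = sqrt(3*sqrt(2601 + (11**2)**2)/4 - 3823) = sqrt(3*sqrt(2601 + 121**2)/4 - 3823) = sqrt(3*sqrt(2601 + 14641)/4 - 3823) = sqrt(3*sqrt(17242)/4 - 3823) = sqrt(-3823 + 3*sqrt(17242)/4)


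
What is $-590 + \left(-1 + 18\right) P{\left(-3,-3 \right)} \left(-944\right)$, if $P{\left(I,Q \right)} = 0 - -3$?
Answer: $-48734$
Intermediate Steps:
$P{\left(I,Q \right)} = 3$ ($P{\left(I,Q \right)} = 0 + 3 = 3$)
$-590 + \left(-1 + 18\right) P{\left(-3,-3 \right)} \left(-944\right) = -590 + \left(-1 + 18\right) 3 \left(-944\right) = -590 + 17 \cdot 3 \left(-944\right) = -590 + 51 \left(-944\right) = -590 - 48144 = -48734$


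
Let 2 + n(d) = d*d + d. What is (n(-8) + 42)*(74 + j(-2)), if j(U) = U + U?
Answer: 6720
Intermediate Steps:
j(U) = 2*U
n(d) = -2 + d + d**2 (n(d) = -2 + (d*d + d) = -2 + (d**2 + d) = -2 + (d + d**2) = -2 + d + d**2)
(n(-8) + 42)*(74 + j(-2)) = ((-2 - 8 + (-8)**2) + 42)*(74 + 2*(-2)) = ((-2 - 8 + 64) + 42)*(74 - 4) = (54 + 42)*70 = 96*70 = 6720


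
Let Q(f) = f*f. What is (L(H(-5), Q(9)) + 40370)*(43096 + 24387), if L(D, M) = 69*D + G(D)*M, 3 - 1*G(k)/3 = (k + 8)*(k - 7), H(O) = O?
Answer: 3340543466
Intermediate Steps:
Q(f) = f²
G(k) = 9 - 3*(-7 + k)*(8 + k) (G(k) = 9 - 3*(k + 8)*(k - 7) = 9 - 3*(8 + k)*(-7 + k) = 9 - 3*(-7 + k)*(8 + k))
L(D, M) = 69*D + M*(177 - 3*D - 3*D²) (L(D, M) = 69*D + (177 - 3*D - 3*D²)*M = 69*D + M*(177 - 3*D - 3*D²))
(L(H(-5), Q(9)) + 40370)*(43096 + 24387) = ((69*(-5) - 3*9²*(-59 - 5 + (-5)²)) + 40370)*(43096 + 24387) = ((-345 - 3*81*(-59 - 5 + 25)) + 40370)*67483 = ((-345 - 3*81*(-39)) + 40370)*67483 = ((-345 + 9477) + 40370)*67483 = (9132 + 40370)*67483 = 49502*67483 = 3340543466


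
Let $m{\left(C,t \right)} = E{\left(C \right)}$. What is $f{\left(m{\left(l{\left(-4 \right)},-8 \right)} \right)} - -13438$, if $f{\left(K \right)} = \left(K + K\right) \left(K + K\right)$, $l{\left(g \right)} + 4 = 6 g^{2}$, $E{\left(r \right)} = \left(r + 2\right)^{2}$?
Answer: $312313022$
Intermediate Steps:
$E{\left(r \right)} = \left(2 + r\right)^{2}$
$l{\left(g \right)} = -4 + 6 g^{2}$
$m{\left(C,t \right)} = \left(2 + C\right)^{2}$
$f{\left(K \right)} = 4 K^{2}$ ($f{\left(K \right)} = 2 K 2 K = 4 K^{2}$)
$f{\left(m{\left(l{\left(-4 \right)},-8 \right)} \right)} - -13438 = 4 \left(\left(2 - \left(4 - 6 \left(-4\right)^{2}\right)\right)^{2}\right)^{2} - -13438 = 4 \left(\left(2 + \left(-4 + 6 \cdot 16\right)\right)^{2}\right)^{2} + 13438 = 4 \left(\left(2 + \left(-4 + 96\right)\right)^{2}\right)^{2} + 13438 = 4 \left(\left(2 + 92\right)^{2}\right)^{2} + 13438 = 4 \left(94^{2}\right)^{2} + 13438 = 4 \cdot 8836^{2} + 13438 = 4 \cdot 78074896 + 13438 = 312299584 + 13438 = 312313022$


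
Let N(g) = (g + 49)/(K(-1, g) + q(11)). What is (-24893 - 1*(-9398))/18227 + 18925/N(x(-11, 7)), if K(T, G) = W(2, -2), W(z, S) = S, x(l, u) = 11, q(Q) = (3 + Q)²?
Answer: 6691858945/109362 ≈ 61190.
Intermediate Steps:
K(T, G) = -2
N(g) = 49/194 + g/194 (N(g) = (g + 49)/(-2 + (3 + 11)²) = (49 + g)/(-2 + 14²) = (49 + g)/(-2 + 196) = (49 + g)/194 = (49 + g)*(1/194) = 49/194 + g/194)
(-24893 - 1*(-9398))/18227 + 18925/N(x(-11, 7)) = (-24893 - 1*(-9398))/18227 + 18925/(49/194 + (1/194)*11) = (-24893 + 9398)*(1/18227) + 18925/(49/194 + 11/194) = -15495*1/18227 + 18925/(30/97) = -15495/18227 + 18925*(97/30) = -15495/18227 + 367145/6 = 6691858945/109362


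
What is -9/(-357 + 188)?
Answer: 9/169 ≈ 0.053254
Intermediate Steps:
-9/(-357 + 188) = -9/(-169) = -9*(-1/169) = 9/169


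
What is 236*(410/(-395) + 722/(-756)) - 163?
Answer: -9456523/14931 ≈ -633.35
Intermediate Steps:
236*(410/(-395) + 722/(-756)) - 163 = 236*(410*(-1/395) + 722*(-1/756)) - 163 = 236*(-82/79 - 361/378) - 163 = 236*(-59515/29862) - 163 = -7022770/14931 - 163 = -9456523/14931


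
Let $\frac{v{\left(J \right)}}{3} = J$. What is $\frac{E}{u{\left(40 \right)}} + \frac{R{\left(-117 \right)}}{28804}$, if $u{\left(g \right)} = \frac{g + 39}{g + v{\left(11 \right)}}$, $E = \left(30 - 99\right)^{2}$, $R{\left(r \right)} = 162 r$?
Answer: $\frac{5004709623}{1137758} \approx 4398.8$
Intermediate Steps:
$v{\left(J \right)} = 3 J$
$E = 4761$ ($E = \left(-69\right)^{2} = 4761$)
$u{\left(g \right)} = \frac{39 + g}{33 + g}$ ($u{\left(g \right)} = \frac{g + 39}{g + 3 \cdot 11} = \frac{39 + g}{g + 33} = \frac{39 + g}{33 + g}$)
$\frac{E}{u{\left(40 \right)}} + \frac{R{\left(-117 \right)}}{28804} = \frac{4761}{\frac{1}{33 + 40} \left(39 + 40\right)} + \frac{162 \left(-117\right)}{28804} = \frac{4761}{\frac{1}{73} \cdot 79} - \frac{9477}{14402} = \frac{4761}{\frac{79}{73}} - \frac{9477}{14402} = 4761 \cdot \frac{73}{79} - \frac{9477}{14402} = \frac{347553}{79} - \frac{9477}{14402} = \frac{5004709623}{1137758}$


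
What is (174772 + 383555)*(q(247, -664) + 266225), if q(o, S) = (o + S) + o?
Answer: 148545689985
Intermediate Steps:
q(o, S) = S + 2*o (q(o, S) = (S + o) + o = S + 2*o)
(174772 + 383555)*(q(247, -664) + 266225) = (174772 + 383555)*((-664 + 2*247) + 266225) = 558327*((-664 + 494) + 266225) = 558327*(-170 + 266225) = 558327*266055 = 148545689985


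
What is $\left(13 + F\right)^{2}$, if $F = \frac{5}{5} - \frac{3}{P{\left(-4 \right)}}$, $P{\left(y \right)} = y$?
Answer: $\frac{3481}{16} \approx 217.56$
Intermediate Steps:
$F = \frac{7}{4}$ ($F = \frac{5}{5} - \frac{3}{-4} = 5 \cdot \frac{1}{5} - - \frac{3}{4} = 1 + \frac{3}{4} = \frac{7}{4} \approx 1.75$)
$\left(13 + F\right)^{2} = \left(13 + \frac{7}{4}\right)^{2} = \left(\frac{59}{4}\right)^{2} = \frac{3481}{16}$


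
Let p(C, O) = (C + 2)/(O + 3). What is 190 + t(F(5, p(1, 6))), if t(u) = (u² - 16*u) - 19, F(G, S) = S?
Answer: 1492/9 ≈ 165.78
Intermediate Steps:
p(C, O) = (2 + C)/(3 + O)
t(u) = -19 + u² - 16*u
190 + t(F(5, p(1, 6))) = 190 + (-19 + ((2 + 1)/(3 + 6))² - 16*(2 + 1)/(3 + 6)) = 190 + (-19 + (3/9)² - 16*3/9) = 190 + (-19 + ((⅑)*3)² - 16*3/9) = 190 + (-19 + (⅓)² - 16*⅓) = 190 + (-19 + ⅑ - 16/3) = 190 - 218/9 = 1492/9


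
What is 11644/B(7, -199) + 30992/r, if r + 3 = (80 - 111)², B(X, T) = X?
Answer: 5685948/3353 ≈ 1695.8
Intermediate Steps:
r = 958 (r = -3 + (80 - 111)² = -3 + (-31)² = -3 + 961 = 958)
11644/B(7, -199) + 30992/r = 11644/7 + 30992/958 = 11644*(⅐) + 30992*(1/958) = 11644/7 + 15496/479 = 5685948/3353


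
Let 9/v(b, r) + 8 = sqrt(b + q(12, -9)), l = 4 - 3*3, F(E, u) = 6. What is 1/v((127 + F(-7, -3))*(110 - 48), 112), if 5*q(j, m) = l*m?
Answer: -8/9 + sqrt(8255)/9 ≈ 9.2063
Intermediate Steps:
l = -5 (l = 4 - 9 = -5)
q(j, m) = -m (q(j, m) = (-5*m)/5 = -m)
v(b, r) = 9/(-8 + sqrt(9 + b)) (v(b, r) = 9/(-8 + sqrt(b - 1*(-9))) = 9/(-8 + sqrt(b + 9)) = 9/(-8 + sqrt(9 + b)))
1/v((127 + F(-7, -3))*(110 - 48), 112) = 1/(9/(-8 + sqrt(9 + (127 + 6)*(110 - 48)))) = 1/(9/(-8 + sqrt(9 + 133*62))) = 1/(9/(-8 + sqrt(9 + 8246))) = 1/(9/(-8 + sqrt(8255))) = -8/9 + sqrt(8255)/9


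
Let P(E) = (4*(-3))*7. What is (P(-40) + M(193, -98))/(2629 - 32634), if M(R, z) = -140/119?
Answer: 1448/510085 ≈ 0.0028387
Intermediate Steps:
M(R, z) = -20/17 (M(R, z) = -140*1/119 = -20/17)
P(E) = -84 (P(E) = -12*7 = -84)
(P(-40) + M(193, -98))/(2629 - 32634) = (-84 - 20/17)/(2629 - 32634) = -1448/17/(-30005) = -1448/17*(-1/30005) = 1448/510085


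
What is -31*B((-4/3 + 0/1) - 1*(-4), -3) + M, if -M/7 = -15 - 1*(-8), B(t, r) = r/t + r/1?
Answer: 1415/8 ≈ 176.88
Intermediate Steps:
B(t, r) = r + r/t (B(t, r) = r/t + r*1 = r/t + r = r + r/t)
M = 49 (M = -7*(-15 - 1*(-8)) = -7*(-15 + 8) = -7*(-7) = 49)
-31*B((-4/3 + 0/1) - 1*(-4), -3) + M = -31*(-3 - 3/((-4/3 + 0/1) - 1*(-4))) + 49 = -31*(-3 - 3/((-4*⅓ + 0*1) + 4)) + 49 = -31*(-3 - 3/((-4/3 + 0) + 4)) + 49 = -31*(-3 - 3/(-4/3 + 4)) + 49 = -31*(-3 - 3/8/3) + 49 = -31*(-3 - 3*3/8) + 49 = -31*(-3 - 9/8) + 49 = -31*(-33/8) + 49 = 1023/8 + 49 = 1415/8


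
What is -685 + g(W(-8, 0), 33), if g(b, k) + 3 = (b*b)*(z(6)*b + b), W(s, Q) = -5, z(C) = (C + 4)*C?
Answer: -8313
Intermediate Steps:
z(C) = C*(4 + C) (z(C) = (4 + C)*C = C*(4 + C))
g(b, k) = -3 + 61*b³ (g(b, k) = -3 + (b*b)*((6*(4 + 6))*b + b) = -3 + b²*((6*10)*b + b) = -3 + b²*(60*b + b) = -3 + b²*(61*b) = -3 + 61*b³)
-685 + g(W(-8, 0), 33) = -685 + (-3 + 61*(-5)³) = -685 + (-3 + 61*(-125)) = -685 + (-3 - 7625) = -685 - 7628 = -8313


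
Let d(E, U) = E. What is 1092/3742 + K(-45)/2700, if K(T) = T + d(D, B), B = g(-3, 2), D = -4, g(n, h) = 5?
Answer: 1382521/5051700 ≈ 0.27367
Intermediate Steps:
B = 5
K(T) = -4 + T (K(T) = T - 4 = -4 + T)
1092/3742 + K(-45)/2700 = 1092/3742 + (-4 - 45)/2700 = 1092*(1/3742) - 49*1/2700 = 546/1871 - 49/2700 = 1382521/5051700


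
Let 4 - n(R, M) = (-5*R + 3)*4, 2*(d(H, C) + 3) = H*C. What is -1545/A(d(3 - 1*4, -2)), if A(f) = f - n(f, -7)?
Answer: -1545/46 ≈ -33.587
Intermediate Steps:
d(H, C) = -3 + C*H/2 (d(H, C) = -3 + (H*C)/2 = -3 + (C*H)/2 = -3 + C*H/2)
n(R, M) = -8 + 20*R (n(R, M) = 4 - (-5*R + 3)*4 = 4 - (3 - 5*R)*4 = 4 - (12 - 20*R) = 4 + (-12 + 20*R) = -8 + 20*R)
A(f) = 8 - 19*f (A(f) = f - (-8 + 20*f) = f + (8 - 20*f) = 8 - 19*f)
-1545/A(d(3 - 1*4, -2)) = -1545/(8 - 19*(-3 + (½)*(-2)*(3 - 1*4))) = -1545/(8 - 19*(-3 + (½)*(-2)*(3 - 4))) = -1545/(8 - 19*(-3 + (½)*(-2)*(-1))) = -1545/(8 - 19*(-3 + 1)) = -1545/(8 - 19*(-2)) = -1545/(8 + 38) = -1545/46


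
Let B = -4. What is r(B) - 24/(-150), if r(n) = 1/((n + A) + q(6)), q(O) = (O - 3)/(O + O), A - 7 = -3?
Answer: 104/25 ≈ 4.1600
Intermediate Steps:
A = 4 (A = 7 - 3 = 4)
q(O) = (-3 + O)/(2*O) (q(O) = (-3 + O)/((2*O)) = (-3 + O)*(1/(2*O)) = (-3 + O)/(2*O))
r(n) = 1/(17/4 + n) (r(n) = 1/((n + 4) + (½)*(-3 + 6)/6) = 1/((4 + n) + (½)*(⅙)*3) = 1/((4 + n) + ¼) = 1/(17/4 + n))
r(B) - 24/(-150) = 4/(17 + 4*(-4)) - 24/(-150) = 4/(17 - 16) - 24*(-1/150) = 4/1 + 4/25 = 4*1 + 4/25 = 4 + 4/25 = 104/25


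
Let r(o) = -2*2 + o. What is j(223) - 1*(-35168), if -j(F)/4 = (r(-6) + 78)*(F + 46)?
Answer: -38000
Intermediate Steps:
r(o) = -4 + o
j(F) = -12512 - 272*F (j(F) = -4*((-4 - 6) + 78)*(F + 46) = -4*(-10 + 78)*(46 + F) = -272*(46 + F) = -4*(3128 + 68*F) = -12512 - 272*F)
j(223) - 1*(-35168) = (-12512 - 272*223) - 1*(-35168) = (-12512 - 60656) + 35168 = -73168 + 35168 = -38000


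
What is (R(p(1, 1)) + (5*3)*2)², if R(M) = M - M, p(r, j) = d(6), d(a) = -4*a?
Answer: 900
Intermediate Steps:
p(r, j) = -24 (p(r, j) = -4*6 = -24)
R(M) = 0
(R(p(1, 1)) + (5*3)*2)² = (0 + (5*3)*2)² = (0 + 15*2)² = (0 + 30)² = 30² = 900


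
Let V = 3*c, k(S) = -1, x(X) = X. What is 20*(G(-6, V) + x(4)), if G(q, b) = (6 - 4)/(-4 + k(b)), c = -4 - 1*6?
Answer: 72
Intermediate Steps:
c = -10 (c = -4 - 6 = -10)
V = -30 (V = 3*(-10) = -30)
G(q, b) = -⅖ (G(q, b) = (6 - 4)/(-4 - 1) = 2/(-5) = 2*(-⅕) = -⅖)
20*(G(-6, V) + x(4)) = 20*(-⅖ + 4) = 20*(18/5) = 72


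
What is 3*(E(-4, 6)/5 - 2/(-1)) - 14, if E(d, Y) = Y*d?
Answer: -112/5 ≈ -22.400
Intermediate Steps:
3*(E(-4, 6)/5 - 2/(-1)) - 14 = 3*((6*(-4))/5 - 2/(-1)) - 14 = 3*(-24*⅕ - 2*(-1)) - 14 = 3*(-24/5 + 2) - 14 = 3*(-14/5) - 14 = -42/5 - 14 = -112/5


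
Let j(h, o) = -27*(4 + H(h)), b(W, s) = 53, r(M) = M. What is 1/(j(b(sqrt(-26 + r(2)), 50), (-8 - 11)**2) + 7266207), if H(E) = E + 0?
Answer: 1/7264668 ≈ 1.3765e-7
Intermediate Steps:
H(E) = E
j(h, o) = -108 - 27*h (j(h, o) = -27*(4 + h) = -108 - 27*h)
1/(j(b(sqrt(-26 + r(2)), 50), (-8 - 11)**2) + 7266207) = 1/((-108 - 27*53) + 7266207) = 1/((-108 - 1431) + 7266207) = 1/(-1539 + 7266207) = 1/7264668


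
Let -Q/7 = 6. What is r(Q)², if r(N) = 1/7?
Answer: 1/49 ≈ 0.020408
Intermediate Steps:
Q = -42 (Q = -7*6 = -42)
r(N) = ⅐
r(Q)² = (⅐)² = 1/49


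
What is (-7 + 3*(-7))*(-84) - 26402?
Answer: -24050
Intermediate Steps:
(-7 + 3*(-7))*(-84) - 26402 = (-7 - 21)*(-84) - 26402 = -28*(-84) - 26402 = 2352 - 26402 = -24050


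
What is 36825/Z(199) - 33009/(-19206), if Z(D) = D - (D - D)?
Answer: 237943247/1273998 ≈ 186.77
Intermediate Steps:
Z(D) = D (Z(D) = D - 1*0 = D + 0 = D)
36825/Z(199) - 33009/(-19206) = 36825/199 - 33009/(-19206) = 36825*(1/199) - 33009*(-1/19206) = 36825/199 + 11003/6402 = 237943247/1273998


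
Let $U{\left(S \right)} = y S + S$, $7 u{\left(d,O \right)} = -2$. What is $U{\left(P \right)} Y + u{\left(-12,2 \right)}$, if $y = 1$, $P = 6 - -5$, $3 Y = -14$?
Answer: $- \frac{2162}{21} \approx -102.95$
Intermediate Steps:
$Y = - \frac{14}{3}$ ($Y = \frac{1}{3} \left(-14\right) = - \frac{14}{3} \approx -4.6667$)
$u{\left(d,O \right)} = - \frac{2}{7}$ ($u{\left(d,O \right)} = \frac{1}{7} \left(-2\right) = - \frac{2}{7}$)
$P = 11$ ($P = 6 + 5 = 11$)
$U{\left(S \right)} = 2 S$ ($U{\left(S \right)} = 1 S + S = S + S = 2 S$)
$U{\left(P \right)} Y + u{\left(-12,2 \right)} = 2 \cdot 11 \left(- \frac{14}{3}\right) - \frac{2}{7} = 22 \left(- \frac{14}{3}\right) - \frac{2}{7} = - \frac{308}{3} - \frac{2}{7} = - \frac{2162}{21}$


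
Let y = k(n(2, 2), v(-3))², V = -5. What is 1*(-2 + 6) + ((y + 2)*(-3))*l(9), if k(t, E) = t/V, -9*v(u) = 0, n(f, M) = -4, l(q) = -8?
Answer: 1684/25 ≈ 67.360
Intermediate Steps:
v(u) = 0 (v(u) = -⅑*0 = 0)
k(t, E) = -t/5 (k(t, E) = t/(-5) = t*(-⅕) = -t/5)
y = 16/25 (y = (-⅕*(-4))² = (⅘)² = 16/25 ≈ 0.64000)
1*(-2 + 6) + ((y + 2)*(-3))*l(9) = 1*(-2 + 6) + ((16/25 + 2)*(-3))*(-8) = 1*4 + ((66/25)*(-3))*(-8) = 4 - 198/25*(-8) = 4 + 1584/25 = 1684/25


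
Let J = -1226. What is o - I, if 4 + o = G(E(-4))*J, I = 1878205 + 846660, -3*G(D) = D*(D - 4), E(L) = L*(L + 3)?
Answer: -2724869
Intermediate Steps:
E(L) = L*(3 + L)
G(D) = -D*(-4 + D)/3 (G(D) = -D*(D - 4)/3 = -D*(-4 + D)/3)
I = 2724865
o = -4 (o = -4 + ((-4*(3 - 4))*(4 - (-4)*(3 - 4))/3)*(-1226) = -4 + ((-4*(-1))*(4 - (-4)*(-1))/3)*(-1226) = -4 + ((1/3)*4*(4 - 1*4))*(-1226) = -4 + ((1/3)*4*(4 - 4))*(-1226) = -4 + ((1/3)*4*0)*(-1226) = -4 + 0*(-1226) = -4 + 0 = -4)
o - I = -4 - 1*2724865 = -4 - 2724865 = -2724869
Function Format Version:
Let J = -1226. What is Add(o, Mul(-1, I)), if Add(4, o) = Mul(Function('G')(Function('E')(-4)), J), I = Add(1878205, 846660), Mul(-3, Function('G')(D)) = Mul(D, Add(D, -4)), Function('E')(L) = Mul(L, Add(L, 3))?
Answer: -2724869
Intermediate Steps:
Function('E')(L) = Mul(L, Add(3, L))
Function('G')(D) = Mul(Rational(-1, 3), D, Add(-4, D)) (Function('G')(D) = Mul(Rational(-1, 3), Mul(D, Add(D, -4))) = Mul(Rational(-1, 3), Mul(D, Add(-4, D))) = Mul(Rational(-1, 3), D, Add(-4, D)))
I = 2724865
o = -4 (o = Add(-4, Mul(Mul(Rational(1, 3), Mul(-4, Add(3, -4)), Add(4, Mul(-1, Mul(-4, Add(3, -4))))), -1226)) = Add(-4, Mul(Mul(Rational(1, 3), Mul(-4, -1), Add(4, Mul(-1, Mul(-4, -1)))), -1226)) = Add(-4, Mul(Mul(Rational(1, 3), 4, Add(4, Mul(-1, 4))), -1226)) = Add(-4, Mul(Mul(Rational(1, 3), 4, Add(4, -4)), -1226)) = Add(-4, Mul(Mul(Rational(1, 3), 4, 0), -1226)) = Add(-4, Mul(0, -1226)) = Add(-4, 0) = -4)
Add(o, Mul(-1, I)) = Add(-4, Mul(-1, 2724865)) = Add(-4, -2724865) = -2724869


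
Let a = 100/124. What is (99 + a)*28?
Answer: 86632/31 ≈ 2794.6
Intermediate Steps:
a = 25/31 (a = 100*(1/124) = 25/31 ≈ 0.80645)
(99 + a)*28 = (99 + 25/31)*28 = (3094/31)*28 = 86632/31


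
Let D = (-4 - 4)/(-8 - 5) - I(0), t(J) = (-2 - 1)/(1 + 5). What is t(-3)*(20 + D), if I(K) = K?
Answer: -134/13 ≈ -10.308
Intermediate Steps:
t(J) = -½ (t(J) = -3/6 = -3*⅙ = -½)
D = 8/13 (D = (-4 - 4)/(-8 - 5) - 1*0 = -8/(-13) + 0 = -8*(-1/13) + 0 = 8/13 + 0 = 8/13 ≈ 0.61539)
t(-3)*(20 + D) = -(20 + 8/13)/2 = -½*268/13 = -134/13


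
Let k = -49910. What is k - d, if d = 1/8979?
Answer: -448141891/8979 ≈ -49910.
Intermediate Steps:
d = 1/8979 ≈ 0.00011137
k - d = -49910 - 1*1/8979 = -49910 - 1/8979 = -448141891/8979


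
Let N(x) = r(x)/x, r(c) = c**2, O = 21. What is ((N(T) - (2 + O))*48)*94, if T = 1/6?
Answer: -103024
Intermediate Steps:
T = 1/6 ≈ 0.16667
N(x) = x (N(x) = x**2/x = x)
((N(T) - (2 + O))*48)*94 = ((1/6 - (2 + 21))*48)*94 = ((1/6 - 1*23)*48)*94 = ((1/6 - 23)*48)*94 = -137/6*48*94 = -1096*94 = -103024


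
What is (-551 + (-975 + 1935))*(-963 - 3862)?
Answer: -1973425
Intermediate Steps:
(-551 + (-975 + 1935))*(-963 - 3862) = (-551 + 960)*(-4825) = 409*(-4825) = -1973425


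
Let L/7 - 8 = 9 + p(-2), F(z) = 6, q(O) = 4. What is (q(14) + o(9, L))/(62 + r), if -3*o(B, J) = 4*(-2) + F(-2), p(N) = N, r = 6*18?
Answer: 7/255 ≈ 0.027451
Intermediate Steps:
r = 108
L = 105 (L = 56 + 7*(9 - 2) = 56 + 7*7 = 56 + 49 = 105)
o(B, J) = ⅔ (o(B, J) = -(4*(-2) + 6)/3 = -(-8 + 6)/3 = -⅓*(-2) = ⅔)
(q(14) + o(9, L))/(62 + r) = (4 + ⅔)/(62 + 108) = (14/3)/170 = (14/3)*(1/170) = 7/255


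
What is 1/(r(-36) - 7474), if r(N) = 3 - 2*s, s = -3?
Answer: -1/7465 ≈ -0.00013396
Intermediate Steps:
r(N) = 9 (r(N) = 3 - 2*(-3) = 3 + 6 = 9)
1/(r(-36) - 7474) = 1/(9 - 7474) = 1/(-7465) = -1/7465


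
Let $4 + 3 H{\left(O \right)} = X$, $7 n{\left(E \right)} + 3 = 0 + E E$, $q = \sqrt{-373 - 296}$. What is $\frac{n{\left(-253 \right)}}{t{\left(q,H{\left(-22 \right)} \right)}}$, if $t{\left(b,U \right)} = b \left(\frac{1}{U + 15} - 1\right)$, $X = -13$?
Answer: $\frac{256024 i \sqrt{669}}{16725} \approx 395.94 i$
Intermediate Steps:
$q = i \sqrt{669}$ ($q = \sqrt{-669} = i \sqrt{669} \approx 25.865 i$)
$n{\left(E \right)} = - \frac{3}{7} + \frac{E^{2}}{7}$ ($n{\left(E \right)} = - \frac{3}{7} + \frac{0 + E E}{7} = - \frac{3}{7} + \frac{0 + E^{2}}{7} = - \frac{3}{7} + \frac{E^{2}}{7}$)
$H{\left(O \right)} = - \frac{17}{3}$ ($H{\left(O \right)} = - \frac{4}{3} + \frac{1}{3} \left(-13\right) = - \frac{4}{3} - \frac{13}{3} = - \frac{17}{3}$)
$t{\left(b,U \right)} = b \left(-1 + \frac{1}{15 + U}\right)$ ($t{\left(b,U \right)} = b \left(\frac{1}{15 + U} - 1\right) = b \left(-1 + \frac{1}{15 + U}\right)$)
$\frac{n{\left(-253 \right)}}{t{\left(q,H{\left(-22 \right)} \right)}} = \frac{- \frac{3}{7} + \frac{\left(-253\right)^{2}}{7}}{\left(-1\right) i \sqrt{669} \frac{1}{15 - \frac{17}{3}} \left(14 - \frac{17}{3}\right)} = \frac{- \frac{3}{7} + \frac{1}{7} \cdot 64009}{\left(-1\right) i \sqrt{669} \frac{1}{\frac{28}{3}} \cdot \frac{25}{3}} = \frac{- \frac{3}{7} + \frac{64009}{7}}{\left(-1\right) i \sqrt{669} \cdot \frac{3}{28} \cdot \frac{25}{3}} = \frac{64006}{7 \left(- \frac{25 i \sqrt{669}}{28}\right)} = \frac{64006 \frac{28 i \sqrt{669}}{16725}}{7} = \frac{256024 i \sqrt{669}}{16725}$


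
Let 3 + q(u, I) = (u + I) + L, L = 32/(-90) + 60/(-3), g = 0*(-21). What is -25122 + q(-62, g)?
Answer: -1134331/45 ≈ -25207.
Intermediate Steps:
g = 0
L = -916/45 (L = 32*(-1/90) + 60*(-⅓) = -16/45 - 20 = -916/45 ≈ -20.356)
q(u, I) = -1051/45 + I + u (q(u, I) = -3 + ((u + I) - 916/45) = -3 + ((I + u) - 916/45) = -3 + (-916/45 + I + u) = -1051/45 + I + u)
-25122 + q(-62, g) = -25122 + (-1051/45 + 0 - 62) = -25122 - 3841/45 = -1134331/45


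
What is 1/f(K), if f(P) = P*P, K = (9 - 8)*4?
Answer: 1/16 ≈ 0.062500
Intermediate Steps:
K = 4 (K = 1*4 = 4)
f(P) = P**2
1/f(K) = 1/(4**2) = 1/16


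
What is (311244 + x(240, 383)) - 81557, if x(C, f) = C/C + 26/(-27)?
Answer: 6201550/27 ≈ 2.2969e+5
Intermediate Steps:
x(C, f) = 1/27 (x(C, f) = 1 + 26*(-1/27) = 1 - 26/27 = 1/27)
(311244 + x(240, 383)) - 81557 = (311244 + 1/27) - 81557 = 8403589/27 - 81557 = 6201550/27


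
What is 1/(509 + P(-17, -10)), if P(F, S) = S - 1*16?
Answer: 1/483 ≈ 0.0020704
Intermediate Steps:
P(F, S) = -16 + S (P(F, S) = S - 16 = -16 + S)
1/(509 + P(-17, -10)) = 1/(509 + (-16 - 10)) = 1/(509 - 26) = 1/483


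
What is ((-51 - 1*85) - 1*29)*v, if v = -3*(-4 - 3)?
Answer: -3465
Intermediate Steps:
v = 21 (v = -3*(-7) = 21)
((-51 - 1*85) - 1*29)*v = ((-51 - 1*85) - 1*29)*21 = ((-51 - 85) - 29)*21 = (-136 - 29)*21 = -165*21 = -3465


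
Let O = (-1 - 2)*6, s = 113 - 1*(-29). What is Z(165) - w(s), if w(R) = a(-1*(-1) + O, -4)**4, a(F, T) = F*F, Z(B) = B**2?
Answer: -6975730216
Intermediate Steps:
s = 142 (s = 113 + 29 = 142)
O = -18 (O = -3*6 = -18)
a(F, T) = F**2
w(R) = 6975757441 (w(R) = ((-1*(-1) - 18)**2)**4 = ((1 - 18)**2)**4 = ((-17)**2)**4 = 289**4 = 6975757441)
Z(165) - w(s) = 165**2 - 1*6975757441 = 27225 - 6975757441 = -6975730216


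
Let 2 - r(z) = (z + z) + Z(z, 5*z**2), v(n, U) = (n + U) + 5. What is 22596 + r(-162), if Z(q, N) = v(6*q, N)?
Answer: -107331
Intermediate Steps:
v(n, U) = 5 + U + n (v(n, U) = (U + n) + 5 = 5 + U + n)
Z(q, N) = 5 + N + 6*q
r(z) = -3 - 8*z - 5*z**2 (r(z) = 2 - ((z + z) + (5 + 5*z**2 + 6*z)) = 2 - (2*z + (5 + 5*z**2 + 6*z)) = 2 - (5 + 5*z**2 + 8*z) = 2 + (-5 - 8*z - 5*z**2) = -3 - 8*z - 5*z**2)
22596 + r(-162) = 22596 + (-3 - 8*(-162) - 5*(-162)**2) = 22596 + (-3 + 1296 - 5*26244) = 22596 + (-3 + 1296 - 131220) = 22596 - 129927 = -107331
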